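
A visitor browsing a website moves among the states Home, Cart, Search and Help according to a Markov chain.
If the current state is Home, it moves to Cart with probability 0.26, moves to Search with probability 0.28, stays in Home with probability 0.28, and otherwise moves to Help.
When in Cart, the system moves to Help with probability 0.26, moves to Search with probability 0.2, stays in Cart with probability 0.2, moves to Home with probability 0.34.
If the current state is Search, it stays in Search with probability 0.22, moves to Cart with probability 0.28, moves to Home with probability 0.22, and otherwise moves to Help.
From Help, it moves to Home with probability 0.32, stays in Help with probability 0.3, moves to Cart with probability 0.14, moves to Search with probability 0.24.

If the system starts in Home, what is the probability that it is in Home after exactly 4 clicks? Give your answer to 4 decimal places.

Propagate the distribution vector 4 clicks from Home.
After 0 clicks: (1.0000, 0.0000, 0.0000, 0.0000)
After 1 click: (0.2800, 0.2600, 0.2800, 0.1800)
After 2 clicks: (0.2860, 0.2284, 0.2352, 0.2504)
After 3 clicks: (0.2896, 0.2210, 0.2376, 0.2518)
After 4 clicks: (0.2891, 0.2213, 0.2380, 0.2517)
P(in Home after 4 clicks) = 0.2891

0.2891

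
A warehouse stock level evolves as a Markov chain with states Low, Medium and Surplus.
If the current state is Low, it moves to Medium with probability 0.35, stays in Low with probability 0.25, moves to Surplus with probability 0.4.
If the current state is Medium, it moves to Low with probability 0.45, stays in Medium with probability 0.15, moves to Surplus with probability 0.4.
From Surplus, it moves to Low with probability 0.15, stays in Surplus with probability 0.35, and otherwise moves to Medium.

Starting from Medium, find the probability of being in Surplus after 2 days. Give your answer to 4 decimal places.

Sum over the intermediate state after 1 day:
P = P(Medium→Low)·P(Low→Surplus) + P(Medium→Medium)·P(Medium→Surplus) + P(Medium→Surplus)·P(Surplus→Surplus)
  = 0.45×0.4 + 0.15×0.4 + 0.4×0.35
  = 0.1800 + 0.0600 + 0.1400 = 0.3800

0.3800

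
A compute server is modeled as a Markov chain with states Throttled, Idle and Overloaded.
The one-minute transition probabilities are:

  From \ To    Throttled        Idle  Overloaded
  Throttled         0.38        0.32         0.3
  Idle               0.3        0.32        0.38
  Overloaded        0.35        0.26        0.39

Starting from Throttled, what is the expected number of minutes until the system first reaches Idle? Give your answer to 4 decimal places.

3.3309

Let t(s) be the expected number of minutes to first reach Idle from state s, with t(Idle) = 0. Conditioning on the first minute:
t(Throttled) = 1 + 0.38·t(Throttled) + 0.3·t(Overloaded)
t(Overloaded) = 1 + 0.35·t(Throttled) + 0.39·t(Overloaded)
Solving: t(Throttled) = 3.3309, t(Overloaded) = 3.5505.
Expected minutes from Throttled to Idle: 3.3309.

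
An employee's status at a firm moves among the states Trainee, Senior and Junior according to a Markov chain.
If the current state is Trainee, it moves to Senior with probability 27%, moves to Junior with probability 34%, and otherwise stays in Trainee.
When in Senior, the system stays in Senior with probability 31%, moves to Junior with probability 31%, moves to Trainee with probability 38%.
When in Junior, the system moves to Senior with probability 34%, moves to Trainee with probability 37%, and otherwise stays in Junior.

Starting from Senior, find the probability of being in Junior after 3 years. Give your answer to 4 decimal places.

Propagate the distribution vector 3 years from Senior.
After 0 years: (0.0000, 1.0000, 0.0000)
After 1 year: (0.3800, 0.3100, 0.3100)
After 2 years: (0.3807, 0.3041, 0.3152)
After 3 years: (0.3807, 0.3042, 0.3151)
P(in Junior after 3 years) = 0.3151

0.3151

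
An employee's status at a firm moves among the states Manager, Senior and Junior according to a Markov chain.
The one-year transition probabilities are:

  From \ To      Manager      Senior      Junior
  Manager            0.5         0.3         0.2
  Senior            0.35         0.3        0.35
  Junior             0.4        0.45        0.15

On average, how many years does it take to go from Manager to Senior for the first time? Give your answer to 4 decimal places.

3.0435

Let t(s) be the expected number of years to first reach Senior from state s, with t(Senior) = 0. Conditioning on the first year:
t(Manager) = 1 + 0.5·t(Manager) + 0.2·t(Junior)
t(Junior) = 1 + 0.4·t(Manager) + 0.15·t(Junior)
Solving: t(Manager) = 3.0435, t(Junior) = 2.6087.
Expected years from Manager to Senior: 3.0435.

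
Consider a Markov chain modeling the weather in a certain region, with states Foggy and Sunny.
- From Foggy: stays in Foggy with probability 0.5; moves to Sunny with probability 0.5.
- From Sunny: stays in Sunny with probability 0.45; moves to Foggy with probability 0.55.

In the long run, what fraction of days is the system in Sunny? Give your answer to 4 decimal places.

0.4762

Let the stationary distribution be π with π = πP and π_1 + π_2 = 1.
π_1 = 0.5·π_1 + 0.55·π_2
Solving with the normalization constraint gives π = (0.5238, 0.4762).
So the stationary probability of Sunny is 0.4762.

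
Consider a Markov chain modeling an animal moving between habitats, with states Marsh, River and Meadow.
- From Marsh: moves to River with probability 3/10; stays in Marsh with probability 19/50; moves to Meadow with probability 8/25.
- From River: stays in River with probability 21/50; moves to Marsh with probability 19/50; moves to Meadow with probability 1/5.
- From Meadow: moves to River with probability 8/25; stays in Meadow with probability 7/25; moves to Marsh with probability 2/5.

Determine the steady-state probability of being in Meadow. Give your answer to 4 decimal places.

Let the stationary distribution be π with π = πP and π_1 + π_2 + π_3 = 1.
π_1 = 0.38·π_1 + 0.38·π_2 + 0.4·π_3
π_2 = 0.3·π_1 + 0.42·π_2 + 0.32·π_3
Solving with the normalization constraint gives π = (0.3854, 0.3470, 0.2677).
So the stationary probability of Meadow is 0.2677.

0.2677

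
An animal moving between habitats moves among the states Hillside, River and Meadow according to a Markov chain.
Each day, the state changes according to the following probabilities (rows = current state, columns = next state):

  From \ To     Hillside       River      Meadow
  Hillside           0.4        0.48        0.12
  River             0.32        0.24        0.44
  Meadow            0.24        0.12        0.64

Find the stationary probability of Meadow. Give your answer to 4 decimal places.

0.4257

Let the stationary distribution be π with π = πP and π_1 + π_2 + π_3 = 1.
π_1 = 0.4·π_1 + 0.32·π_2 + 0.24·π_3
π_2 = 0.48·π_1 + 0.24·π_2 + 0.12·π_3
Solving with the normalization constraint gives π = (0.3108, 0.2635, 0.4257).
So the stationary probability of Meadow is 0.4257.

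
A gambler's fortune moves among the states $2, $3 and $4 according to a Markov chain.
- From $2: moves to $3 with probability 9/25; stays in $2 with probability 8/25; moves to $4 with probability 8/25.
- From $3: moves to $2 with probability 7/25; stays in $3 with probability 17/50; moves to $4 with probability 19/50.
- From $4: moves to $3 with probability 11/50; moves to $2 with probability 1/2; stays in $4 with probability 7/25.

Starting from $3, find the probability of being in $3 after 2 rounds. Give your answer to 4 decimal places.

Sum over the intermediate state after 1 round:
P = P($3→$2)·P($2→$3) + P($3→$3)·P($3→$3) + P($3→$4)·P($4→$3)
  = 0.28×0.36 + 0.34×0.34 + 0.38×0.22
  = 0.1008 + 0.1156 + 0.0836 = 0.3000

0.3000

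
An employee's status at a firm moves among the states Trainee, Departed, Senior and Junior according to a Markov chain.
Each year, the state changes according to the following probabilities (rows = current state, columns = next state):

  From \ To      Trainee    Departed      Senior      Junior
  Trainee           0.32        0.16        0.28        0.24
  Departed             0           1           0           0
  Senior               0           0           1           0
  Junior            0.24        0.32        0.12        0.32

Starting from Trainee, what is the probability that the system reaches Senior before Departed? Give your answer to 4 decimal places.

0.5415

Let h(s) be the probability of absorption at Senior starting from transient state s. Then h(Senior) = 1 and h(Departed) = 0. By first-step analysis:
h(Trainee) = 0.32·h(Trainee) + 0.16·0 + 0.28·1 + 0.24·h(Junior)
h(Junior) = 0.24·h(Trainee) + 0.32·0 + 0.12·1 + 0.32·h(Junior)
Solving: h(Trainee) = 0.5415, h(Junior) = 0.3676.
Starting from Trainee, the probability is 0.5415.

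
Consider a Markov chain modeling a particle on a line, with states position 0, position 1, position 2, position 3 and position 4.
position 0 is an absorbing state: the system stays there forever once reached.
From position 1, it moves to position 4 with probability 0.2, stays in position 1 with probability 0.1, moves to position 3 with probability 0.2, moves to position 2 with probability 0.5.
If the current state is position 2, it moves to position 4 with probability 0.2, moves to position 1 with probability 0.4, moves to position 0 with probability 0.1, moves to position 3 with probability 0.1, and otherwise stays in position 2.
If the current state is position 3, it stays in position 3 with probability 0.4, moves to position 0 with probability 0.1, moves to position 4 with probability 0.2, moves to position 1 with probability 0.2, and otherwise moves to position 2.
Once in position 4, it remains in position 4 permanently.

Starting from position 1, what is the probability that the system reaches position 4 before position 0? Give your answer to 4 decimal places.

0.7905

Let h(s) be the probability of absorption at position 4 starting from transient state s. Then h(position 4) = 1 and h(position 0) = 0. By first-step analysis:
h(position 1) = 0.1·h(position 1) + 0.5·h(position 2) + 0.2·h(position 3) + 0.2·1
h(position 2) = 0.1·0 + 0.4·h(position 1) + 0.2·h(position 2) + 0.1·h(position 3) + 0.2·1
h(position 3) = 0.1·0 + 0.2·h(position 1) + 0.1·h(position 2) + 0.4·h(position 3) + 0.2·1
Solving: h(position 1) = 0.7905, h(position 2) = 0.7352, h(position 3) = 0.7194.
Starting from position 1, the probability is 0.7905.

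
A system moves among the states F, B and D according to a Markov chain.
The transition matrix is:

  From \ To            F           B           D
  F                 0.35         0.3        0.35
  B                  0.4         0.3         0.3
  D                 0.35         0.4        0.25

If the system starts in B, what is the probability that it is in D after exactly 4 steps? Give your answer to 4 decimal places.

0.3032

Propagate the distribution vector 4 steps from B.
After 0 steps: (0.0000, 1.0000, 0.0000)
After 1 step: (0.4000, 0.3000, 0.3000)
After 2 steps: (0.3650, 0.3300, 0.3050)
After 3 steps: (0.3665, 0.3305, 0.3030)
After 4 steps: (0.3665, 0.3303, 0.3032)
P(in D after 4 steps) = 0.3032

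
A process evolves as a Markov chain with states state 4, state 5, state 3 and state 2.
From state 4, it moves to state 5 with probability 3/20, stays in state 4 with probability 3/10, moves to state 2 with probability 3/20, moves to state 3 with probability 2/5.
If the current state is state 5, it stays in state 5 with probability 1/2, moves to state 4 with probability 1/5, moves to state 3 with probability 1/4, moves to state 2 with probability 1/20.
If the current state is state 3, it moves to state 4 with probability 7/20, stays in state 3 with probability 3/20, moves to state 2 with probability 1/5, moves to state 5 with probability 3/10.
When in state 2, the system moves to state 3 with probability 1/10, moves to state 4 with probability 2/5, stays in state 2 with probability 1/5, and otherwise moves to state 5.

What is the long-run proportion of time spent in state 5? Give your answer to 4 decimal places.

Let the stationary distribution be π with π = πP and π_1 + π_2 + π_3 + π_4 = 1.
π_1 = 0.3·π_1 + 0.2·π_2 + 0.35·π_3 + 0.4·π_4
π_2 = 0.15·π_1 + 0.5·π_2 + 0.3·π_3 + 0.3·π_4
π_3 = 0.4·π_1 + 0.25·π_2 + 0.15·π_3 + 0.1·π_4
Solving with the normalization constraint gives π = (0.2942, 0.3198, 0.2487, 0.1373).
So the stationary probability of state 5 is 0.3198.

0.3198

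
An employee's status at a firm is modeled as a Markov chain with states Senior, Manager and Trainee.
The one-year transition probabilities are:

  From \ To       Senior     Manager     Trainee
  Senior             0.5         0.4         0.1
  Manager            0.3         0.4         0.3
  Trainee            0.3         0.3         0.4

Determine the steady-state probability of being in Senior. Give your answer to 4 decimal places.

0.3750

Let the stationary distribution be π with π = πP and π_1 + π_2 + π_3 = 1.
π_1 = 0.5·π_1 + 0.3·π_2 + 0.3·π_3
π_2 = 0.4·π_1 + 0.4·π_2 + 0.3·π_3
Solving with the normalization constraint gives π = (0.3750, 0.3750, 0.2500).
So the stationary probability of Senior is 0.3750.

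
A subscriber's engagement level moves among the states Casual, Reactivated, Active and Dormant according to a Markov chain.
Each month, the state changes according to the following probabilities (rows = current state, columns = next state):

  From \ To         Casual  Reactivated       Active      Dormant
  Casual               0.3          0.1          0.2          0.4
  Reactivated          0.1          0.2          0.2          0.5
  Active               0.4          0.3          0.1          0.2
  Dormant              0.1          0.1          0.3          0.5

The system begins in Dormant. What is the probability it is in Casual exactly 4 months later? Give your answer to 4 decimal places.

0.2070

Propagate the distribution vector 4 months from Dormant.
After 0 months: (0.0000, 0.0000, 0.0000, 1.0000)
After 1 month: (0.1000, 0.1000, 0.3000, 0.5000)
After 2 months: (0.2100, 0.1700, 0.2200, 0.4000)
After 3 months: (0.2080, 0.1610, 0.2180, 0.4130)
After 4 months: (0.2070, 0.1597, 0.2195, 0.4138)
P(in Casual after 4 months) = 0.2070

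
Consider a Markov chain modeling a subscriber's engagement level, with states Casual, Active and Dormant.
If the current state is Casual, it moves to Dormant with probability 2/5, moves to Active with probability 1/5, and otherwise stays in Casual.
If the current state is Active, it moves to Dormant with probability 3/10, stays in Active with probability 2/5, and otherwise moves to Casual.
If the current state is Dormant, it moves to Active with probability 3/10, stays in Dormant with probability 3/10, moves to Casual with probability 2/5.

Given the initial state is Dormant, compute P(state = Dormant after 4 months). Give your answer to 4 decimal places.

0.3371

Propagate the distribution vector 4 months from Dormant.
After 0 months: (0.0000, 0.0000, 1.0000)
After 1 month: (0.4000, 0.3000, 0.3000)
After 2 months: (0.3700, 0.2900, 0.3400)
After 3 months: (0.3710, 0.2920, 0.3370)
After 4 months: (0.3708, 0.2921, 0.3371)
P(in Dormant after 4 months) = 0.3371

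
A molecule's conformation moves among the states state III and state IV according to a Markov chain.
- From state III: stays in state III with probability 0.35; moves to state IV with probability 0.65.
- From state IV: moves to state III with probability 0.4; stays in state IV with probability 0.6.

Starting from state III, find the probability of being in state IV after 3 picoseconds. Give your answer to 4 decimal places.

0.6191

Propagate the distribution vector 3 picoseconds from state III.
After 0 picoseconds: (1.0000, 0.0000)
After 1 picosecond: (0.3500, 0.6500)
After 2 picoseconds: (0.3825, 0.6175)
After 3 picoseconds: (0.3809, 0.6191)
P(in state IV after 3 picoseconds) = 0.6191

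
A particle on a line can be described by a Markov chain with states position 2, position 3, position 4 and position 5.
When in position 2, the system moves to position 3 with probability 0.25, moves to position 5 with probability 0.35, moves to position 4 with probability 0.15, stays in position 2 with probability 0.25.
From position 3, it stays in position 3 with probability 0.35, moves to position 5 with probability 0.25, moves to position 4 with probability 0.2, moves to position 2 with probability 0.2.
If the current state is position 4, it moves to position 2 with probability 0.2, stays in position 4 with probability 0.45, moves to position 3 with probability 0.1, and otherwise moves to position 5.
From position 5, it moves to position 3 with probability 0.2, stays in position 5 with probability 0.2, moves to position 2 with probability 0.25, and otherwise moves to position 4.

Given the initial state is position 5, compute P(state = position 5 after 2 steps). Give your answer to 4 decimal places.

Propagate the distribution vector 2 steps from position 5.
After 0 steps: (0.0000, 0.0000, 0.0000, 1.0000)
After 1 step: (0.2500, 0.2000, 0.3500, 0.2000)
After 2 steps: (0.2225, 0.2075, 0.3050, 0.2650)
P(in position 5 after 2 steps) = 0.2650

0.2650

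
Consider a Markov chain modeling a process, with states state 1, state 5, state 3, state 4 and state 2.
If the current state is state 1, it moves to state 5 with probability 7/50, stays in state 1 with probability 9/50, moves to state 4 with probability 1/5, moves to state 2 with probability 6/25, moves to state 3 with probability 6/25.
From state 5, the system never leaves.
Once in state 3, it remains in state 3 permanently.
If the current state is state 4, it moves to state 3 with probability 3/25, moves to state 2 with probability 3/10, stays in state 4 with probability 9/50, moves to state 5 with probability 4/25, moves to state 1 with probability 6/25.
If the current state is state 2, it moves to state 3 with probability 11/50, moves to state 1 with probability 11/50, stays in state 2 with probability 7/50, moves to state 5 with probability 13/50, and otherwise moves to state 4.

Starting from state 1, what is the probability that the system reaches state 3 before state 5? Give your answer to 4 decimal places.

Let h(s) be the probability of absorption at state 3 starting from transient state s. Then h(state 3) = 1 and h(state 5) = 0. By first-step analysis:
h(state 1) = 0.18·h(state 1) + 0.14·0 + 0.24·1 + 0.2·h(state 4) + 0.24·h(state 2)
h(state 4) = 0.24·h(state 1) + 0.16·0 + 0.12·1 + 0.18·h(state 4) + 0.3·h(state 2)
h(state 2) = 0.22·h(state 1) + 0.26·0 + 0.22·1 + 0.16·h(state 4) + 0.14·h(state 2)
Solving: h(state 1) = 0.5544, h(state 4) = 0.4873, h(state 2) = 0.4883.
Starting from state 1, the probability is 0.5544.

0.5544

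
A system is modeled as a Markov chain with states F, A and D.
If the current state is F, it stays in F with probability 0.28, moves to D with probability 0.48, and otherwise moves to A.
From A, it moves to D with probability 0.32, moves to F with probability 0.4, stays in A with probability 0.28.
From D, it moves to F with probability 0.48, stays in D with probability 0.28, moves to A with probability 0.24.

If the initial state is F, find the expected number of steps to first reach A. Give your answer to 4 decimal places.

Let t(s) be the expected number of steps to first reach A from state s, with t(A) = 0. Conditioning on the first step:
t(F) = 1 + 0.28·t(F) + 0.48·t(D)
t(D) = 1 + 0.48·t(F) + 0.28·t(D)
Solving: t(F) = 4.1667, t(D) = 4.1667.
Expected steps from F to A: 4.1667.

4.1667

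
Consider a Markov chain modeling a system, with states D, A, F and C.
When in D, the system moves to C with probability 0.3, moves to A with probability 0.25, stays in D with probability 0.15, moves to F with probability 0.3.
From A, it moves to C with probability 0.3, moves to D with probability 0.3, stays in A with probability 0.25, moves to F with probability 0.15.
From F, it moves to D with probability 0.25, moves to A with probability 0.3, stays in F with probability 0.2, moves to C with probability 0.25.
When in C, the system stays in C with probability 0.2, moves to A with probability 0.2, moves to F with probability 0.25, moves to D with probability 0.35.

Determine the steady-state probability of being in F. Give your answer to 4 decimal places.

Let the stationary distribution be π with π = πP and π_1 + π_2 + π_3 + π_4 = 1.
π_1 = 0.15·π_1 + 0.3·π_2 + 0.25·π_3 + 0.35·π_4
π_2 = 0.25·π_1 + 0.25·π_2 + 0.3·π_3 + 0.2·π_4
π_3 = 0.3·π_1 + 0.15·π_2 + 0.2·π_3 + 0.25·π_4
Solving with the normalization constraint gives π = (0.2624, 0.2482, 0.2270, 0.2624).
So the stationary probability of F is 0.2270.

0.2270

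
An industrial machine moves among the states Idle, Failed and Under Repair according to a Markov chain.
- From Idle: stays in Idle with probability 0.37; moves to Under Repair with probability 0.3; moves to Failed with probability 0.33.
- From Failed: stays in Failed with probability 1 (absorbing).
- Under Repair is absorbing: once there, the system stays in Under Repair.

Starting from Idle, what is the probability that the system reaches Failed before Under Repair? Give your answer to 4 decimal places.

Let h(s) be the probability of absorption at Failed starting from transient state s. Then h(Failed) = 1 and h(Under Repair) = 0. By first-step analysis:
h(Idle) = 0.37·h(Idle) + 0.33·1 + 0.3·0
Solving: h(Idle) = 0.5238.
Starting from Idle, the probability is 0.5238.

0.5238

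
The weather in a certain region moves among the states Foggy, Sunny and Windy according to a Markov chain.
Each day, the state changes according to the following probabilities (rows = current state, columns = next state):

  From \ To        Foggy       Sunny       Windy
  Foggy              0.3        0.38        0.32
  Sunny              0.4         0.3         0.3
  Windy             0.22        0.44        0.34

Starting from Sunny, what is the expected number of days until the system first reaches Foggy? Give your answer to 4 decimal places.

2.9091

Let t(s) be the expected number of days to first reach Foggy from state s, with t(Foggy) = 0. Conditioning on the first day:
t(Sunny) = 1 + 0.3·t(Sunny) + 0.3·t(Windy)
t(Windy) = 1 + 0.44·t(Sunny) + 0.34·t(Windy)
Solving: t(Sunny) = 2.9091, t(Windy) = 3.4545.
Expected days from Sunny to Foggy: 2.9091.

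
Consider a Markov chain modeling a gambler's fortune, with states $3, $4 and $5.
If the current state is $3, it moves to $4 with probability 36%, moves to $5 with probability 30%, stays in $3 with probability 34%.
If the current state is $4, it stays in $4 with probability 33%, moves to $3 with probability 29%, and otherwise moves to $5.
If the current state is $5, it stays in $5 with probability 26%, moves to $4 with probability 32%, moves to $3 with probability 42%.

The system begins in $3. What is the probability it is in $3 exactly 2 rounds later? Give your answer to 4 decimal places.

0.3460

Sum over the intermediate state after 1 round:
P = P($3→$3)·P($3→$3) + P($3→$4)·P($4→$3) + P($3→$5)·P($5→$3)
  = 0.34×0.34 + 0.36×0.29 + 0.3×0.42
  = 0.1156 + 0.1044 + 0.1260 = 0.3460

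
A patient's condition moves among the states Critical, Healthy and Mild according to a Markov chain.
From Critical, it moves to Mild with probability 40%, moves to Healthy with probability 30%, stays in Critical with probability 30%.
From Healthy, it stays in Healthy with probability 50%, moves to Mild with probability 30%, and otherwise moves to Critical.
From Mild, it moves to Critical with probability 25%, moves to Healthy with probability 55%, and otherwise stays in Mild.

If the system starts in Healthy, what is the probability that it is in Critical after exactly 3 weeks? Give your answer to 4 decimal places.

0.2380

Propagate the distribution vector 3 weeks from Healthy.
After 0 weeks: (0.0000, 1.0000, 0.0000)
After 1 week: (0.2000, 0.5000, 0.3000)
After 2 weeks: (0.2350, 0.4750, 0.2900)
After 3 weeks: (0.2380, 0.4675, 0.2945)
P(in Critical after 3 weeks) = 0.2380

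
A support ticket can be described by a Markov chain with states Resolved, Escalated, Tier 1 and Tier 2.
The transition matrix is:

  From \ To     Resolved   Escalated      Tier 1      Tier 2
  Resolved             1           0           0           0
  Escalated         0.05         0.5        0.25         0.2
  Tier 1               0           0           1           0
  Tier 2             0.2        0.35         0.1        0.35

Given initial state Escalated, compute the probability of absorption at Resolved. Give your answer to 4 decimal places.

Let h(s) be the probability of absorption at Resolved starting from transient state s. Then h(Resolved) = 1 and h(Tier 1) = 0. By first-step analysis:
h(Escalated) = 0.05·1 + 0.5·h(Escalated) + 0.25·0 + 0.2·h(Tier 2)
h(Tier 2) = 0.2·1 + 0.35·h(Escalated) + 0.1·0 + 0.35·h(Tier 2)
Solving: h(Escalated) = 0.2843, h(Tier 2) = 0.4608.
Starting from Escalated, the probability is 0.2843.

0.2843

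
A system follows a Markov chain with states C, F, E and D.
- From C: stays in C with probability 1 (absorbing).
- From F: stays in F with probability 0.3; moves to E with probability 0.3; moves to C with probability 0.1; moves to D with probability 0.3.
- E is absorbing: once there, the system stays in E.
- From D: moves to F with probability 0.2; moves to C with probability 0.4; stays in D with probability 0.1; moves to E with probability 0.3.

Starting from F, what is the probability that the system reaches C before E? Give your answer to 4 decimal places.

Let h(s) be the probability of absorption at C starting from transient state s. Then h(C) = 1 and h(E) = 0. By first-step analysis:
h(F) = 0.1·1 + 0.3·h(F) + 0.3·0 + 0.3·h(D)
h(D) = 0.4·1 + 0.2·h(F) + 0.3·0 + 0.1·h(D)
Solving: h(F) = 0.3684, h(D) = 0.5263.
Starting from F, the probability is 0.3684.

0.3684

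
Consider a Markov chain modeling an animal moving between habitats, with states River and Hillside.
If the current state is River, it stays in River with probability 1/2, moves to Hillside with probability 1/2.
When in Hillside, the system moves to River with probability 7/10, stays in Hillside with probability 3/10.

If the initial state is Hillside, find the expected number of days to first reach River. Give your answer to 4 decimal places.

1.4286

Let t(s) be the expected number of days to first reach River from state s, with t(River) = 0. Conditioning on the first day:
t(Hillside) = 1 + 0.3·t(Hillside)
Solving: t(Hillside) = 1.4286.
Expected days from Hillside to River: 1.4286.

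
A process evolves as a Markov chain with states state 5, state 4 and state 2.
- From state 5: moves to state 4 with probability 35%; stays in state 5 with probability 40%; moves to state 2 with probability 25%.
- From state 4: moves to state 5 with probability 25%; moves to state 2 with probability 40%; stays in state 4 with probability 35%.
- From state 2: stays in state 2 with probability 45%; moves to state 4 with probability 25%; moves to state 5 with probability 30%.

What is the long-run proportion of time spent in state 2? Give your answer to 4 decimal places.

0.3712

Let the stationary distribution be π with π = πP and π_1 + π_2 + π_3 = 1.
π_1 = 0.4·π_1 + 0.25·π_2 + 0.3·π_3
π_2 = 0.35·π_1 + 0.35·π_2 + 0.25·π_3
Solving with the normalization constraint gives π = (0.3160, 0.3129, 0.3712).
So the stationary probability of state 2 is 0.3712.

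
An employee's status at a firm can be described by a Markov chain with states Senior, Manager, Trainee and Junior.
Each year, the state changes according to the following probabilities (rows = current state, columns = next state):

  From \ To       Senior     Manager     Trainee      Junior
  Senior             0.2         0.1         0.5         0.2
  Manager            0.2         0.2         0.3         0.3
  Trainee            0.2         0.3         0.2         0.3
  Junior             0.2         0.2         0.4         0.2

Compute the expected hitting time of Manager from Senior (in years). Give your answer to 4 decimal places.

Let t(s) be the expected number of years to first reach Manager from state s, with t(Manager) = 0. Conditioning on the first year:
t(Senior) = 1 + 0.2·t(Senior) + 0.5·t(Trainee) + 0.2·t(Junior)
t(Trainee) = 1 + 0.2·t(Senior) + 0.2·t(Trainee) + 0.3·t(Junior)
t(Junior) = 1 + 0.2·t(Senior) + 0.4·t(Trainee) + 0.2·t(Junior)
Solving: t(Senior) = 5.0775, t(Trainee) = 4.2636, t(Junior) = 4.6512.
Expected years from Senior to Manager: 5.0775.

5.0775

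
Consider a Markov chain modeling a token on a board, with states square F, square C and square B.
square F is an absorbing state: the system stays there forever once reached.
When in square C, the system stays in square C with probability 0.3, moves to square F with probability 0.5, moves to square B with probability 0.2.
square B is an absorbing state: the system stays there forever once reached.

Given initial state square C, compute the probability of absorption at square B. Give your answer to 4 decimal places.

Let h(s) be the probability of absorption at square B starting from transient state s. Then h(square B) = 1 and h(square F) = 0. By first-step analysis:
h(square C) = 0.5·0 + 0.3·h(square C) + 0.2·1
Solving: h(square C) = 0.2857.
Starting from square C, the probability is 0.2857.

0.2857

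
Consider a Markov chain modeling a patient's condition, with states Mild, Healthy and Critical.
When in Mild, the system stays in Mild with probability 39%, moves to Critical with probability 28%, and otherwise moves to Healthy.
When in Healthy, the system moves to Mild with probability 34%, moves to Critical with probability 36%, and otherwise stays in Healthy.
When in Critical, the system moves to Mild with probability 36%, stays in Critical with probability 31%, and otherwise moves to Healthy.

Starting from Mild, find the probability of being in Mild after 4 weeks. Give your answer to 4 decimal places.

0.3645

Propagate the distribution vector 4 weeks from Mild.
After 0 weeks: (1.0000, 0.0000, 0.0000)
After 1 week: (0.3900, 0.3300, 0.2800)
After 2 weeks: (0.3651, 0.3201, 0.3148)
After 3 weeks: (0.3646, 0.3204, 0.3151)
After 4 weeks: (0.3645, 0.3204, 0.3151)
P(in Mild after 4 weeks) = 0.3645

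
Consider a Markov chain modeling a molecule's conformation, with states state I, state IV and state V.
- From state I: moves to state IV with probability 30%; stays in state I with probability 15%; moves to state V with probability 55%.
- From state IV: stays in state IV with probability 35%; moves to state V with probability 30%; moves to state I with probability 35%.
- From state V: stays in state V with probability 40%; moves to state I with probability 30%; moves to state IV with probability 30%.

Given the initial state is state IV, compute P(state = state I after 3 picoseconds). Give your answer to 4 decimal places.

0.2761

Propagate the distribution vector 3 picoseconds from state IV.
After 0 picoseconds: (0.0000, 1.0000, 0.0000)
After 1 picosecond: (0.3500, 0.3500, 0.3000)
After 2 picoseconds: (0.2650, 0.3175, 0.4175)
After 3 picoseconds: (0.2761, 0.3159, 0.4080)
P(in state I after 3 picoseconds) = 0.2761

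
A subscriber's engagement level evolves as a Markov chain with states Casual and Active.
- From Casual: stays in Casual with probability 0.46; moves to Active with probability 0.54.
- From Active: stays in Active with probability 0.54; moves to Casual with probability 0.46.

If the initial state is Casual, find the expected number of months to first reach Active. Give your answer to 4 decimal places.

1.8519

Let t(s) be the expected number of months to first reach Active from state s, with t(Active) = 0. Conditioning on the first month:
t(Casual) = 1 + 0.46·t(Casual)
Solving: t(Casual) = 1.8519.
Expected months from Casual to Active: 1.8519.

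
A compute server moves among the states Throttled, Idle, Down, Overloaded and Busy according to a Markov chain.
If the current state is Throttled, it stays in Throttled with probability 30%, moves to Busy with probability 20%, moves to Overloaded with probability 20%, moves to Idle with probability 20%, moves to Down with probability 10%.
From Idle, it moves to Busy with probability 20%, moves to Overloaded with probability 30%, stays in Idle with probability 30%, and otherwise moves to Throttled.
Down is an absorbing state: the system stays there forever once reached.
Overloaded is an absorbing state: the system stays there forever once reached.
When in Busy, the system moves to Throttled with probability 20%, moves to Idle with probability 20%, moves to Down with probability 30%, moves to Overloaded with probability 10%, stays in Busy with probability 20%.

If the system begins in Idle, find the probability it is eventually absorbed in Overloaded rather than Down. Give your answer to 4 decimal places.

0.7431

Let h(s) be the probability of absorption at Overloaded starting from transient state s. Then h(Overloaded) = 1 and h(Down) = 0. By first-step analysis:
h(Throttled) = 0.3·h(Throttled) + 0.2·h(Idle) + 0.1·0 + 0.2·1 + 0.2·h(Busy)
h(Idle) = 0.2·h(Throttled) + 0.3·h(Idle) + 0.3·1 + 0.2·h(Busy)
h(Busy) = 0.2·h(Throttled) + 0.2·h(Idle) + 0.3·0 + 0.1·1 + 0.2·h(Busy)
Solving: h(Throttled) = 0.6319, h(Idle) = 0.7431, h(Busy) = 0.4688.
Starting from Idle, the probability is 0.7431.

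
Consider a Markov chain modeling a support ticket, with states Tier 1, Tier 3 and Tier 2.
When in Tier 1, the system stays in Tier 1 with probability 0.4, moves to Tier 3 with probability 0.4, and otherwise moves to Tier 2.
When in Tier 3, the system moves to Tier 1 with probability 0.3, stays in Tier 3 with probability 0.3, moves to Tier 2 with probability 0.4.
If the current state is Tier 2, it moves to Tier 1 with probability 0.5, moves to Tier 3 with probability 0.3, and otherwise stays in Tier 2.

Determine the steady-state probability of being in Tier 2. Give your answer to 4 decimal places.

0.2679

Let the stationary distribution be π with π = πP and π_1 + π_2 + π_3 = 1.
π_1 = 0.4·π_1 + 0.3·π_2 + 0.5·π_3
π_2 = 0.4·π_1 + 0.3·π_2 + 0.3·π_3
Solving with the normalization constraint gives π = (0.3929, 0.3393, 0.2679).
So the stationary probability of Tier 2 is 0.2679.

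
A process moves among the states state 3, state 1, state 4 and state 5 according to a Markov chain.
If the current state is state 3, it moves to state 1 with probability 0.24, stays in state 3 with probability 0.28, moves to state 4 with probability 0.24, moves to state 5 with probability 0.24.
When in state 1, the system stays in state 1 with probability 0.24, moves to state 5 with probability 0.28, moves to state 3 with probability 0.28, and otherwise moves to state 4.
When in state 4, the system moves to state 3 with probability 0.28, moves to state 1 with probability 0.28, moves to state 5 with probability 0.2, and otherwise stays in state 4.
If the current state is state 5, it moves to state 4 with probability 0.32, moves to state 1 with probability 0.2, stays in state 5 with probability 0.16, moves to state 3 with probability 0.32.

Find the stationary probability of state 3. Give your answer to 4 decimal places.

0.2889

Let the stationary distribution be π with π = πP and π_1 + π_2 + π_3 + π_4 = 1.
π_1 = 0.28·π_1 + 0.28·π_2 + 0.28·π_3 + 0.32·π_4
π_2 = 0.24·π_1 + 0.24·π_2 + 0.28·π_3 + 0.2·π_4
π_3 = 0.24·π_1 + 0.2·π_2 + 0.24·π_3 + 0.32·π_4
Solving with the normalization constraint gives π = (0.2889, 0.2410, 0.2481, 0.2220).
So the stationary probability of state 3 is 0.2889.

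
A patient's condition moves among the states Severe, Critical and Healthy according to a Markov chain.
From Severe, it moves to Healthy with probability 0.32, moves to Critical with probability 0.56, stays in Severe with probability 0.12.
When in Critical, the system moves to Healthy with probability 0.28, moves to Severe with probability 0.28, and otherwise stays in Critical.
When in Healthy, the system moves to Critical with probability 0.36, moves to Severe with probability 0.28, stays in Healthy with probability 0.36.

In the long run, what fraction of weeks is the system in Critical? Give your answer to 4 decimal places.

Let the stationary distribution be π with π = πP and π_1 + π_2 + π_3 = 1.
π_1 = 0.12·π_1 + 0.28·π_2 + 0.28·π_3
π_2 = 0.56·π_1 + 0.44·π_2 + 0.36·π_3
Solving with the normalization constraint gives π = (0.2414, 0.4438, 0.3148).
So the stationary probability of Critical is 0.4438.

0.4438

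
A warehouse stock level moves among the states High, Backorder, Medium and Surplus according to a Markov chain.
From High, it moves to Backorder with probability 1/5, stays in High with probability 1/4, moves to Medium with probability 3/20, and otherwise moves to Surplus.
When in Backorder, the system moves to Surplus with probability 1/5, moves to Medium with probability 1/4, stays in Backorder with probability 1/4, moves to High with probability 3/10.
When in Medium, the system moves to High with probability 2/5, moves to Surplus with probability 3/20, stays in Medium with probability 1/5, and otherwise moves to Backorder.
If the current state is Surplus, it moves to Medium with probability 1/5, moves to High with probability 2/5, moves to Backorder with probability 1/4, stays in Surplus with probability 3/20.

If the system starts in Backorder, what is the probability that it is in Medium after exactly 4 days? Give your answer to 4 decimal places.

Propagate the distribution vector 4 days from Backorder.
After 0 days: (0.0000, 1.0000, 0.0000, 0.0000)
After 1 day: (0.3000, 0.2500, 0.2500, 0.2000)
After 2 days: (0.3300, 0.2350, 0.1975, 0.2375)
After 3 days: (0.3270, 0.2335, 0.1953, 0.2443)
After 4 days: (0.3276, 0.2337, 0.1953, 0.2434)
P(in Medium after 4 days) = 0.1953

0.1953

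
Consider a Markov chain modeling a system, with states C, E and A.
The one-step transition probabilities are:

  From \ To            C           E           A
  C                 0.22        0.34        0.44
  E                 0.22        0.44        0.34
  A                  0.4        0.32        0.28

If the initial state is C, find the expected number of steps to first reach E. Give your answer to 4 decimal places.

Let t(s) be the expected number of steps to first reach E from state s, with t(E) = 0. Conditioning on the first step:
t(C) = 1 + 0.22·t(C) + 0.44·t(A)
t(A) = 1 + 0.4·t(C) + 0.28·t(A)
Solving: t(C) = 3.0083, t(A) = 3.0602.
Expected steps from C to E: 3.0083.

3.0083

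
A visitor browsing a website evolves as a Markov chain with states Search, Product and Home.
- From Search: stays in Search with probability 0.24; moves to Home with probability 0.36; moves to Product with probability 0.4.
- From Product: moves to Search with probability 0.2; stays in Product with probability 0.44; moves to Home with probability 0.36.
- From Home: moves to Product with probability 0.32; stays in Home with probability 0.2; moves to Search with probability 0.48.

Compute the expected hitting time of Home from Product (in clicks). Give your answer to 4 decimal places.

Let t(s) be the expected number of clicks to first reach Home from state s, with t(Home) = 0. Conditioning on the first click:
t(Search) = 1 + 0.24·t(Search) + 0.4·t(Product)
t(Product) = 1 + 0.2·t(Search) + 0.44·t(Product)
Solving: t(Search) = 2.7778, t(Product) = 2.7778.
Expected clicks from Product to Home: 2.7778.

2.7778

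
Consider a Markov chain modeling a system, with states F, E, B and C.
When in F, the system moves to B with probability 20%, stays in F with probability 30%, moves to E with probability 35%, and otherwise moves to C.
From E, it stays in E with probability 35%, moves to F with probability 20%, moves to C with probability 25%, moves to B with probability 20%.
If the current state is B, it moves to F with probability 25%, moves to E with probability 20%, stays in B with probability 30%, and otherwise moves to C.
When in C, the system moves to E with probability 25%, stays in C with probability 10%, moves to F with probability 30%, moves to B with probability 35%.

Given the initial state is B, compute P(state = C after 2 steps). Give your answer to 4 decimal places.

0.1875

Propagate the distribution vector 2 steps from B.
After 0 steps: (0.0000, 0.0000, 1.0000, 0.0000)
After 1 step: (0.2500, 0.2000, 0.3000, 0.2500)
After 2 steps: (0.2650, 0.2800, 0.2675, 0.1875)
P(in C after 2 steps) = 0.1875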